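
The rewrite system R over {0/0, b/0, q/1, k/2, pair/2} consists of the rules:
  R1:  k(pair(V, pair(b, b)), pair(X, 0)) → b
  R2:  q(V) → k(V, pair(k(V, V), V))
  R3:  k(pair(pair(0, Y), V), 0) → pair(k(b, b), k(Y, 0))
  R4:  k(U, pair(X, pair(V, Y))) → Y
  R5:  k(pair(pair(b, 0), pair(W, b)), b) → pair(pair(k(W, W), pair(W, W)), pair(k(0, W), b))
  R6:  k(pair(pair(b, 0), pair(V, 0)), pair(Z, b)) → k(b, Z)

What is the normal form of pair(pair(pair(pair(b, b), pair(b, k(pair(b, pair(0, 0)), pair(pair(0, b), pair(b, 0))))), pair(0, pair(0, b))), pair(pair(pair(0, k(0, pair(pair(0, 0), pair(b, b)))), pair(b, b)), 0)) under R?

1. pair(pair(pair(pair(b, b), pair(b, k(pair(b, pair(0, 0)), pair(pair(0, b), pair(b, 0))))), pair(0, pair(0, b))), pair(pair(pair(0, k(0, pair(pair(0, 0), pair(b, b)))), pair(b, b)), 0))  →  pair(pair(pair(pair(b, b), pair(b, 0)), pair(0, pair(0, b))), pair(pair(pair(0, k(0, pair(pair(0, 0), pair(b, b)))), pair(b, b)), 0))   [R4 at 1.1.2.2]
2. pair(pair(pair(pair(b, b), pair(b, 0)), pair(0, pair(0, b))), pair(pair(pair(0, k(0, pair(pair(0, 0), pair(b, b)))), pair(b, b)), 0))  →  pair(pair(pair(pair(b, b), pair(b, 0)), pair(0, pair(0, b))), pair(pair(pair(0, b), pair(b, b)), 0))   [R4 at 2.1.1.2]

pair(pair(pair(pair(b, b), pair(b, 0)), pair(0, pair(0, b))), pair(pair(pair(0, b), pair(b, b)), 0))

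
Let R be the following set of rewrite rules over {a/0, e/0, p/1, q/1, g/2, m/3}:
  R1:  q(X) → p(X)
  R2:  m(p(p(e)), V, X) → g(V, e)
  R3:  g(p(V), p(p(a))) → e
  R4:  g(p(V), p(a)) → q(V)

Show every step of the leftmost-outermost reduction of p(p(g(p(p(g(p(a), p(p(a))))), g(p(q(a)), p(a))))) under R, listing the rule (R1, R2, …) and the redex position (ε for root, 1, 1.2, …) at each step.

1. p(p(g(p(p(g(p(a), p(p(a))))), g(p(q(a)), p(a)))))  →  p(p(g(p(p(e)), g(p(q(a)), p(a)))))   [R3 at 1.1.1.1.1]
2. p(p(g(p(p(e)), g(p(q(a)), p(a)))))  →  p(p(g(p(p(e)), q(q(a)))))   [R4 at 1.1.2]
3. p(p(g(p(p(e)), q(q(a)))))  →  p(p(g(p(p(e)), p(q(a)))))   [R1 at 1.1.2]
4. p(p(g(p(p(e)), p(q(a)))))  →  p(p(g(p(p(e)), p(p(a)))))   [R1 at 1.1.2.1]
5. p(p(g(p(p(e)), p(p(a)))))  →  p(p(e))   [R3 at 1.1]

p(p(e))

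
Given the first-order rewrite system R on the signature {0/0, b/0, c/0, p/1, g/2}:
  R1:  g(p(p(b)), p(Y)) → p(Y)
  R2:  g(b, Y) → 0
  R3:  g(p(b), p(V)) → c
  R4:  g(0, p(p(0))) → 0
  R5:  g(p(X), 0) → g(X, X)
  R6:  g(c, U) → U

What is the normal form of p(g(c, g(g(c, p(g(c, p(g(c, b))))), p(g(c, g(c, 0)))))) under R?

p(p(0))

1. p(g(c, g(g(c, p(g(c, p(g(c, b))))), p(g(c, g(c, 0))))))  →  p(g(g(c, p(g(c, p(g(c, b))))), p(g(c, g(c, 0)))))   [R6 at 1]
2. p(g(g(c, p(g(c, p(g(c, b))))), p(g(c, g(c, 0)))))  →  p(g(p(g(c, p(g(c, b)))), p(g(c, g(c, 0)))))   [R6 at 1.1]
3. p(g(p(g(c, p(g(c, b)))), p(g(c, g(c, 0)))))  →  p(g(p(p(g(c, b))), p(g(c, g(c, 0)))))   [R6 at 1.1.1]
4. p(g(p(p(g(c, b))), p(g(c, g(c, 0)))))  →  p(g(p(p(b)), p(g(c, g(c, 0)))))   [R6 at 1.1.1.1]
5. p(g(p(p(b)), p(g(c, g(c, 0)))))  →  p(p(g(c, g(c, 0))))   [R1 at 1]
6. p(p(g(c, g(c, 0))))  →  p(p(g(c, 0)))   [R6 at 1.1]
7. p(p(g(c, 0)))  →  p(p(0))   [R6 at 1.1]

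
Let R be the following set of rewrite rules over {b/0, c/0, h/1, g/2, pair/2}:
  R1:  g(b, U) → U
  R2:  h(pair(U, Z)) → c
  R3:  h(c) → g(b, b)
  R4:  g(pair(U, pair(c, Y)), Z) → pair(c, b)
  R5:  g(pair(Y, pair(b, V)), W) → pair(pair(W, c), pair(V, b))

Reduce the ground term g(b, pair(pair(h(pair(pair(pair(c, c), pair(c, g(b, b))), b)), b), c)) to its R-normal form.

1. g(b, pair(pair(h(pair(pair(pair(c, c), pair(c, g(b, b))), b)), b), c))  →  pair(pair(h(pair(pair(pair(c, c), pair(c, g(b, b))), b)), b), c)   [R1 at ε]
2. pair(pair(h(pair(pair(pair(c, c), pair(c, g(b, b))), b)), b), c)  →  pair(pair(c, b), c)   [R2 at 1.1]

pair(pair(c, b), c)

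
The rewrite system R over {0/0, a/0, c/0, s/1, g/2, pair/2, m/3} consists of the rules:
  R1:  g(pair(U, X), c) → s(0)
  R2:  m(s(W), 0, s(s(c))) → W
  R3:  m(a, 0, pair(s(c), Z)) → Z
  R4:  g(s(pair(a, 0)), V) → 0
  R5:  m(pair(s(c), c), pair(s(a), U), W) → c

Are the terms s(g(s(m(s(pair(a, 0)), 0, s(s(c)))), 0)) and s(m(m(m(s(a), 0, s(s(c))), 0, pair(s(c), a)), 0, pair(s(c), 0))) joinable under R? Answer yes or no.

Reduce t₁ = s(g(s(m(s(pair(a, 0)), 0, s(s(c)))), 0)):
1. s(g(s(m(s(pair(a, 0)), 0, s(s(c)))), 0))  →  s(g(s(pair(a, 0)), 0))   [R2 at 1.1.1]
2. s(g(s(pair(a, 0)), 0))  →  s(0)   [R4 at 1]

Reduce t₂ = s(m(m(m(s(a), 0, s(s(c))), 0, pair(s(c), a)), 0, pair(s(c), 0))):
1. s(m(m(m(s(a), 0, s(s(c))), 0, pair(s(c), a)), 0, pair(s(c), 0)))  →  s(m(m(a, 0, pair(s(c), a)), 0, pair(s(c), 0)))   [R2 at 1.1.1]
2. s(m(m(a, 0, pair(s(c), a)), 0, pair(s(c), 0)))  →  s(m(a, 0, pair(s(c), 0)))   [R3 at 1.1]
3. s(m(a, 0, pair(s(c), 0)))  →  s(0)   [R3 at 1]

yes — NF(t₁) = s(0), NF(t₂) = s(0)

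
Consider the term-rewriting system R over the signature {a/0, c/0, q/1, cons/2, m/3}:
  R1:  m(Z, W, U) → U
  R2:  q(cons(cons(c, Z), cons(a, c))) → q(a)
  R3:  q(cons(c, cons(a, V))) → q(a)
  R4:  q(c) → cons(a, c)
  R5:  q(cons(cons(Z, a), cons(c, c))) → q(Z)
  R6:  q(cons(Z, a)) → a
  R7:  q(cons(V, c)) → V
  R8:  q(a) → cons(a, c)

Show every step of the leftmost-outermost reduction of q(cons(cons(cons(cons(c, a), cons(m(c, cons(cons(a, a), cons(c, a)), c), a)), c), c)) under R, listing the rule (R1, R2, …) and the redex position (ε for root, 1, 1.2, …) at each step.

1. q(cons(cons(cons(cons(c, a), cons(m(c, cons(cons(a, a), cons(c, a)), c), a)), c), c))  →  cons(cons(cons(c, a), cons(m(c, cons(cons(a, a), cons(c, a)), c), a)), c)   [R7 at ε]
2. cons(cons(cons(c, a), cons(m(c, cons(cons(a, a), cons(c, a)), c), a)), c)  →  cons(cons(cons(c, a), cons(c, a)), c)   [R1 at 1.2.1]

cons(cons(cons(c, a), cons(c, a)), c)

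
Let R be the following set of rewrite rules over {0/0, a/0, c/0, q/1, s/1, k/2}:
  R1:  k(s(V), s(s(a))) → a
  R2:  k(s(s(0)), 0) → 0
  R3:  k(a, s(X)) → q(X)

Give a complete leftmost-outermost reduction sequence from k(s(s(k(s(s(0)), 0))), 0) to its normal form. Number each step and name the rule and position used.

1. k(s(s(k(s(s(0)), 0))), 0)  →  k(s(s(0)), 0)   [R2 at 1.1.1]
2. k(s(s(0)), 0)  →  0   [R2 at ε]

0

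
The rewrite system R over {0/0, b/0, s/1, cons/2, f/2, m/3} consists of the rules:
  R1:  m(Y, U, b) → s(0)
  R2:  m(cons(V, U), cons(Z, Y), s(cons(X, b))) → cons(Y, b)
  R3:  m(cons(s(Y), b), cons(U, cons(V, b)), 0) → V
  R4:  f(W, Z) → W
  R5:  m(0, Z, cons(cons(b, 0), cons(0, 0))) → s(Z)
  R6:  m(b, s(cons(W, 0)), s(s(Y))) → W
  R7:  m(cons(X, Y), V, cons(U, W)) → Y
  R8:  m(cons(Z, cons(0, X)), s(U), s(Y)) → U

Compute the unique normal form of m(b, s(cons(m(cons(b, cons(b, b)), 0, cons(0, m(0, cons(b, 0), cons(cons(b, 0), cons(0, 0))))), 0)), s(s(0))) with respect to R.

1. m(b, s(cons(m(cons(b, cons(b, b)), 0, cons(0, m(0, cons(b, 0), cons(cons(b, 0), cons(0, 0))))), 0)), s(s(0)))  →  m(cons(b, cons(b, b)), 0, cons(0, m(0, cons(b, 0), cons(cons(b, 0), cons(0, 0)))))   [R6 at ε]
2. m(cons(b, cons(b, b)), 0, cons(0, m(0, cons(b, 0), cons(cons(b, 0), cons(0, 0)))))  →  cons(b, b)   [R7 at ε]

cons(b, b)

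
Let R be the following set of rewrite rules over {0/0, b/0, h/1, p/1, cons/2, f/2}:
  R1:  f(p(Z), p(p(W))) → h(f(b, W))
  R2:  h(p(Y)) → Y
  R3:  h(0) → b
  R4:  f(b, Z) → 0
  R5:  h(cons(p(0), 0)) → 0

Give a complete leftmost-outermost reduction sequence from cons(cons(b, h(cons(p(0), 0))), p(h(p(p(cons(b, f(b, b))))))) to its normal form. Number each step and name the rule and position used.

1. cons(cons(b, h(cons(p(0), 0))), p(h(p(p(cons(b, f(b, b)))))))  →  cons(cons(b, 0), p(h(p(p(cons(b, f(b, b)))))))   [R5 at 1.2]
2. cons(cons(b, 0), p(h(p(p(cons(b, f(b, b)))))))  →  cons(cons(b, 0), p(p(cons(b, f(b, b)))))   [R2 at 2.1]
3. cons(cons(b, 0), p(p(cons(b, f(b, b)))))  →  cons(cons(b, 0), p(p(cons(b, 0))))   [R4 at 2.1.1.2]

cons(cons(b, 0), p(p(cons(b, 0))))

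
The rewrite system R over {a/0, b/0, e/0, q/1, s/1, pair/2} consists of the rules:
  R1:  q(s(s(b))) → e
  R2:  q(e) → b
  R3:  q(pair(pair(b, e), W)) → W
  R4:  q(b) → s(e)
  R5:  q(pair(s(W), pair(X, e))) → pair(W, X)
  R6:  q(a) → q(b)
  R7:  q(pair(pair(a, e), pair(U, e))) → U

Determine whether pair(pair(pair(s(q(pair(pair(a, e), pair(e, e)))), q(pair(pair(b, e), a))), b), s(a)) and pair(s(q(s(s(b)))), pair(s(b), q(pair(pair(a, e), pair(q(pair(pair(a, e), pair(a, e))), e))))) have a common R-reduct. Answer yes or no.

Reduce t₁ = pair(pair(pair(s(q(pair(pair(a, e), pair(e, e)))), q(pair(pair(b, e), a))), b), s(a)):
1. pair(pair(pair(s(q(pair(pair(a, e), pair(e, e)))), q(pair(pair(b, e), a))), b), s(a))  →  pair(pair(pair(s(e), q(pair(pair(b, e), a))), b), s(a))   [R7 at 1.1.1.1]
2. pair(pair(pair(s(e), q(pair(pair(b, e), a))), b), s(a))  →  pair(pair(pair(s(e), a), b), s(a))   [R3 at 1.1.2]

Reduce t₂ = pair(s(q(s(s(b)))), pair(s(b), q(pair(pair(a, e), pair(q(pair(pair(a, e), pair(a, e))), e))))):
1. pair(s(q(s(s(b)))), pair(s(b), q(pair(pair(a, e), pair(q(pair(pair(a, e), pair(a, e))), e)))))  →  pair(s(e), pair(s(b), q(pair(pair(a, e), pair(q(pair(pair(a, e), pair(a, e))), e)))))   [R1 at 1.1]
2. pair(s(e), pair(s(b), q(pair(pair(a, e), pair(q(pair(pair(a, e), pair(a, e))), e)))))  →  pair(s(e), pair(s(b), q(pair(pair(a, e), pair(a, e)))))   [R7 at 2.2]
3. pair(s(e), pair(s(b), q(pair(pair(a, e), pair(a, e)))))  →  pair(s(e), pair(s(b), a))   [R7 at 2.2]

no — NF(t₁) = pair(pair(pair(s(e), a), b), s(a)), NF(t₂) = pair(s(e), pair(s(b), a))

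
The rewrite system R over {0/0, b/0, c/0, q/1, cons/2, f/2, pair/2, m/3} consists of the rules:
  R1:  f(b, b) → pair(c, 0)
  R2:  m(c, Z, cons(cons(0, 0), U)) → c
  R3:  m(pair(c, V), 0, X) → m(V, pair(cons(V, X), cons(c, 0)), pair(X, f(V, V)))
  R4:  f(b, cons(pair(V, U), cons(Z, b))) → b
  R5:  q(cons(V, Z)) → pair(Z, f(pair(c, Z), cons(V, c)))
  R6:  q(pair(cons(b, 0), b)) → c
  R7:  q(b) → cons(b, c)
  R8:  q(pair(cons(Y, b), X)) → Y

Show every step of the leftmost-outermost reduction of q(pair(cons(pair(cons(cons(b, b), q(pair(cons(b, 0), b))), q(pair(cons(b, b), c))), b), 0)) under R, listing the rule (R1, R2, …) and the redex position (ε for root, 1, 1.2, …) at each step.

pair(cons(cons(b, b), c), b)

1. q(pair(cons(pair(cons(cons(b, b), q(pair(cons(b, 0), b))), q(pair(cons(b, b), c))), b), 0))  →  pair(cons(cons(b, b), q(pair(cons(b, 0), b))), q(pair(cons(b, b), c)))   [R8 at ε]
2. pair(cons(cons(b, b), q(pair(cons(b, 0), b))), q(pair(cons(b, b), c)))  →  pair(cons(cons(b, b), c), q(pair(cons(b, b), c)))   [R6 at 1.2]
3. pair(cons(cons(b, b), c), q(pair(cons(b, b), c)))  →  pair(cons(cons(b, b), c), b)   [R8 at 2]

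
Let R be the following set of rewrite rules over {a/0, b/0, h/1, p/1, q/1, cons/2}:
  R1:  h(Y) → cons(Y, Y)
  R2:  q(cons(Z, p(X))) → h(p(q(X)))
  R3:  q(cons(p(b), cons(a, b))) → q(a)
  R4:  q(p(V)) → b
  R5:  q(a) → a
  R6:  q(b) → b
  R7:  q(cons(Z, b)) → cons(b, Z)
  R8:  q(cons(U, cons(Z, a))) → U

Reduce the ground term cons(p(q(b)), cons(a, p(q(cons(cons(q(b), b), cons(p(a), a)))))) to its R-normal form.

cons(p(b), cons(a, p(cons(b, b))))

1. cons(p(q(b)), cons(a, p(q(cons(cons(q(b), b), cons(p(a), a))))))  →  cons(p(b), cons(a, p(q(cons(cons(q(b), b), cons(p(a), a))))))   [R6 at 1.1]
2. cons(p(b), cons(a, p(q(cons(cons(q(b), b), cons(p(a), a))))))  →  cons(p(b), cons(a, p(cons(q(b), b))))   [R8 at 2.2.1]
3. cons(p(b), cons(a, p(cons(q(b), b))))  →  cons(p(b), cons(a, p(cons(b, b))))   [R6 at 2.2.1.1]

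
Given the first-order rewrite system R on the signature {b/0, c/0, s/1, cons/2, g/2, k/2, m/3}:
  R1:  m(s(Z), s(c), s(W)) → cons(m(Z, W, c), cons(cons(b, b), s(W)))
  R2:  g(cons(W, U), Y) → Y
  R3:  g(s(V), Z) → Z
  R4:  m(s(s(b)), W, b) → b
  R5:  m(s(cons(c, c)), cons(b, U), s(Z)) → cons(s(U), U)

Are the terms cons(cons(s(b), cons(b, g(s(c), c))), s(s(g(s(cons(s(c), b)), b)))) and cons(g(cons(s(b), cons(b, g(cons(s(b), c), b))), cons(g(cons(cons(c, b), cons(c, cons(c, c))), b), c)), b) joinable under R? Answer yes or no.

Reduce t₁ = cons(cons(s(b), cons(b, g(s(c), c))), s(s(g(s(cons(s(c), b)), b)))):
1. cons(cons(s(b), cons(b, g(s(c), c))), s(s(g(s(cons(s(c), b)), b))))  →  cons(cons(s(b), cons(b, c)), s(s(g(s(cons(s(c), b)), b))))   [R3 at 1.2.2]
2. cons(cons(s(b), cons(b, c)), s(s(g(s(cons(s(c), b)), b))))  →  cons(cons(s(b), cons(b, c)), s(s(b)))   [R3 at 2.1.1]

Reduce t₂ = cons(g(cons(s(b), cons(b, g(cons(s(b), c), b))), cons(g(cons(cons(c, b), cons(c, cons(c, c))), b), c)), b):
1. cons(g(cons(s(b), cons(b, g(cons(s(b), c), b))), cons(g(cons(cons(c, b), cons(c, cons(c, c))), b), c)), b)  →  cons(cons(g(cons(cons(c, b), cons(c, cons(c, c))), b), c), b)   [R2 at 1]
2. cons(cons(g(cons(cons(c, b), cons(c, cons(c, c))), b), c), b)  →  cons(cons(b, c), b)   [R2 at 1.1]

no — NF(t₁) = cons(cons(s(b), cons(b, c)), s(s(b))), NF(t₂) = cons(cons(b, c), b)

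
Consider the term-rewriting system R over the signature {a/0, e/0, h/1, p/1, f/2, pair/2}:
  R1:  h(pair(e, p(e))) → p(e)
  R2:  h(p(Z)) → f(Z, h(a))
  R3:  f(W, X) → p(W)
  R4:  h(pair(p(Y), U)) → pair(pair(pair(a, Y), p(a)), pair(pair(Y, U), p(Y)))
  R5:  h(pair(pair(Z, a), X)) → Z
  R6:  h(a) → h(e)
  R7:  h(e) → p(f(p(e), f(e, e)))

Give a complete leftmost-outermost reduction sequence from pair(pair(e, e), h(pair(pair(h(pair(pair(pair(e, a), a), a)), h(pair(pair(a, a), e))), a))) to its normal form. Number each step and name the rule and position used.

1. pair(pair(e, e), h(pair(pair(h(pair(pair(pair(e, a), a), a)), h(pair(pair(a, a), e))), a)))  →  pair(pair(e, e), h(pair(pair(pair(e, a), h(pair(pair(a, a), e))), a)))   [R5 at 2.1.1.1]
2. pair(pair(e, e), h(pair(pair(pair(e, a), h(pair(pair(a, a), e))), a)))  →  pair(pair(e, e), h(pair(pair(pair(e, a), a), a)))   [R5 at 2.1.1.2]
3. pair(pair(e, e), h(pair(pair(pair(e, a), a), a)))  →  pair(pair(e, e), pair(e, a))   [R5 at 2]

pair(pair(e, e), pair(e, a))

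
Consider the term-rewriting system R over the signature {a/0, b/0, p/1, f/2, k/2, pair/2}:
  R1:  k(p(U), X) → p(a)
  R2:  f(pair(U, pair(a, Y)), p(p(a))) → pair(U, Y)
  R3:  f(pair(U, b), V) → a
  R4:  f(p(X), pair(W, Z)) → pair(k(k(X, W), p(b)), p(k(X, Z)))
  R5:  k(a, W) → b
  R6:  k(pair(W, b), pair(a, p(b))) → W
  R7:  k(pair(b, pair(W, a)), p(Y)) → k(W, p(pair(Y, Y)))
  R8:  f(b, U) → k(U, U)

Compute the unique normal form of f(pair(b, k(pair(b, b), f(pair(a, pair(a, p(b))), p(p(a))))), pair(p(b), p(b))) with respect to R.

a

1. f(pair(b, k(pair(b, b), f(pair(a, pair(a, p(b))), p(p(a))))), pair(p(b), p(b)))  →  f(pair(b, k(pair(b, b), pair(a, p(b)))), pair(p(b), p(b)))   [R2 at 1.2.2]
2. f(pair(b, k(pair(b, b), pair(a, p(b)))), pair(p(b), p(b)))  →  f(pair(b, b), pair(p(b), p(b)))   [R6 at 1.2]
3. f(pair(b, b), pair(p(b), p(b)))  →  a   [R3 at ε]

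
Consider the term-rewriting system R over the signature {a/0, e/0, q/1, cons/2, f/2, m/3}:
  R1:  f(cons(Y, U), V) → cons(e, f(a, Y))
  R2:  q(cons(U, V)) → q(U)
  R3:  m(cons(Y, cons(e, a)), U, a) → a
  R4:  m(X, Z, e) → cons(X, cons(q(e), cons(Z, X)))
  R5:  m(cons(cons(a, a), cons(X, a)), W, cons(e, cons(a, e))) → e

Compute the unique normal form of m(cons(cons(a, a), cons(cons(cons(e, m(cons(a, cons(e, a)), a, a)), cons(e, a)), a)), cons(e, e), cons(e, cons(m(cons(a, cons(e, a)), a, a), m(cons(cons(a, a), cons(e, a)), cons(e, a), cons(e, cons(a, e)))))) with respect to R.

1. m(cons(cons(a, a), cons(cons(cons(e, m(cons(a, cons(e, a)), a, a)), cons(e, a)), a)), cons(e, e), cons(e, cons(m(cons(a, cons(e, a)), a, a), m(cons(cons(a, a), cons(e, a)), cons(e, a), cons(e, cons(a, e))))))  →  m(cons(cons(a, a), cons(cons(cons(e, a), cons(e, a)), a)), cons(e, e), cons(e, cons(m(cons(a, cons(e, a)), a, a), m(cons(cons(a, a), cons(e, a)), cons(e, a), cons(e, cons(a, e))))))   [R3 at 1.2.1.1.2]
2. m(cons(cons(a, a), cons(cons(cons(e, a), cons(e, a)), a)), cons(e, e), cons(e, cons(m(cons(a, cons(e, a)), a, a), m(cons(cons(a, a), cons(e, a)), cons(e, a), cons(e, cons(a, e))))))  →  m(cons(cons(a, a), cons(cons(cons(e, a), cons(e, a)), a)), cons(e, e), cons(e, cons(a, m(cons(cons(a, a), cons(e, a)), cons(e, a), cons(e, cons(a, e))))))   [R3 at 3.2.1]
3. m(cons(cons(a, a), cons(cons(cons(e, a), cons(e, a)), a)), cons(e, e), cons(e, cons(a, m(cons(cons(a, a), cons(e, a)), cons(e, a), cons(e, cons(a, e))))))  →  m(cons(cons(a, a), cons(cons(cons(e, a), cons(e, a)), a)), cons(e, e), cons(e, cons(a, e)))   [R5 at 3.2.2]
4. m(cons(cons(a, a), cons(cons(cons(e, a), cons(e, a)), a)), cons(e, e), cons(e, cons(a, e)))  →  e   [R5 at ε]

e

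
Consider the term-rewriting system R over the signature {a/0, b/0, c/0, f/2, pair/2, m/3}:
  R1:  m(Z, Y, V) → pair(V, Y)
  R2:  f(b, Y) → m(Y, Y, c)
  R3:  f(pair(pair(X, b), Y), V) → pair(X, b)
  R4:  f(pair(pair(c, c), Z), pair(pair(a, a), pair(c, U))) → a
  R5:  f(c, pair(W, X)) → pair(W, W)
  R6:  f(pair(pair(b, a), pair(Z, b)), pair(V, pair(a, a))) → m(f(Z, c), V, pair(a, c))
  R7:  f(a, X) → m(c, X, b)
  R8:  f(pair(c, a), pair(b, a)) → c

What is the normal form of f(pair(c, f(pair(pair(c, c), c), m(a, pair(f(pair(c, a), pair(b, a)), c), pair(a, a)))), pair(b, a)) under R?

1. f(pair(c, f(pair(pair(c, c), c), m(a, pair(f(pair(c, a), pair(b, a)), c), pair(a, a)))), pair(b, a))  →  f(pair(c, f(pair(pair(c, c), c), pair(pair(a, a), pair(f(pair(c, a), pair(b, a)), c)))), pair(b, a))   [R1 at 1.2.2]
2. f(pair(c, f(pair(pair(c, c), c), pair(pair(a, a), pair(f(pair(c, a), pair(b, a)), c)))), pair(b, a))  →  f(pair(c, f(pair(pair(c, c), c), pair(pair(a, a), pair(c, c)))), pair(b, a))   [R8 at 1.2.2.2.1]
3. f(pair(c, f(pair(pair(c, c), c), pair(pair(a, a), pair(c, c)))), pair(b, a))  →  f(pair(c, a), pair(b, a))   [R4 at 1.2]
4. f(pair(c, a), pair(b, a))  →  c   [R8 at ε]

c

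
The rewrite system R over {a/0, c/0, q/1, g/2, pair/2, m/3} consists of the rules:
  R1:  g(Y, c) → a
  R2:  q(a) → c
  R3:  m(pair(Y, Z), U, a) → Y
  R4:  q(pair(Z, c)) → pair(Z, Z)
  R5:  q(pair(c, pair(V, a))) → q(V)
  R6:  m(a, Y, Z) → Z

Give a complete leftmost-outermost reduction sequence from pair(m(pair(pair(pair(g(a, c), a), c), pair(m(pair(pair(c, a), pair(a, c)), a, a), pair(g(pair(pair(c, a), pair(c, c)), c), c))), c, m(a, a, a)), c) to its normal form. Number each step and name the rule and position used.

1. pair(m(pair(pair(pair(g(a, c), a), c), pair(m(pair(pair(c, a), pair(a, c)), a, a), pair(g(pair(pair(c, a), pair(c, c)), c), c))), c, m(a, a, a)), c)  →  pair(m(pair(pair(pair(a, a), c), pair(m(pair(pair(c, a), pair(a, c)), a, a), pair(g(pair(pair(c, a), pair(c, c)), c), c))), c, m(a, a, a)), c)   [R1 at 1.1.1.1.1]
2. pair(m(pair(pair(pair(a, a), c), pair(m(pair(pair(c, a), pair(a, c)), a, a), pair(g(pair(pair(c, a), pair(c, c)), c), c))), c, m(a, a, a)), c)  →  pair(m(pair(pair(pair(a, a), c), pair(pair(c, a), pair(g(pair(pair(c, a), pair(c, c)), c), c))), c, m(a, a, a)), c)   [R3 at 1.1.2.1]
3. pair(m(pair(pair(pair(a, a), c), pair(pair(c, a), pair(g(pair(pair(c, a), pair(c, c)), c), c))), c, m(a, a, a)), c)  →  pair(m(pair(pair(pair(a, a), c), pair(pair(c, a), pair(a, c))), c, m(a, a, a)), c)   [R1 at 1.1.2.2.1]
4. pair(m(pair(pair(pair(a, a), c), pair(pair(c, a), pair(a, c))), c, m(a, a, a)), c)  →  pair(m(pair(pair(pair(a, a), c), pair(pair(c, a), pair(a, c))), c, a), c)   [R6 at 1.3]
5. pair(m(pair(pair(pair(a, a), c), pair(pair(c, a), pair(a, c))), c, a), c)  →  pair(pair(pair(a, a), c), c)   [R3 at 1]

pair(pair(pair(a, a), c), c)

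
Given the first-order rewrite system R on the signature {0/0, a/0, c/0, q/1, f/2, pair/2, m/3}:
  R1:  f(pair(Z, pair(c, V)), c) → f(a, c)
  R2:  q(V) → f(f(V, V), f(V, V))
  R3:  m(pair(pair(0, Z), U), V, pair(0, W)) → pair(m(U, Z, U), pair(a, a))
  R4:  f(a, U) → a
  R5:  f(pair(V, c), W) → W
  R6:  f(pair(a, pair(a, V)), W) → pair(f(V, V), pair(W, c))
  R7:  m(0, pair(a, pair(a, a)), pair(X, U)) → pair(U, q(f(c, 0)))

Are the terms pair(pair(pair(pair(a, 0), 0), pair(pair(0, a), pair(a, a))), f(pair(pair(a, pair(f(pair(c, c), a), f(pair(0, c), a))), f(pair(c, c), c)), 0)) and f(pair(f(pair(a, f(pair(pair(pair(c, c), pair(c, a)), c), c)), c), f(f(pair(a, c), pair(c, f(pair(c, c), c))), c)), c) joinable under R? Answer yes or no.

Reduce t₁ = pair(pair(pair(pair(a, 0), 0), pair(pair(0, a), pair(a, a))), f(pair(pair(a, pair(f(pair(c, c), a), f(pair(0, c), a))), f(pair(c, c), c)), 0)):
1. pair(pair(pair(pair(a, 0), 0), pair(pair(0, a), pair(a, a))), f(pair(pair(a, pair(f(pair(c, c), a), f(pair(0, c), a))), f(pair(c, c), c)), 0))  →  pair(pair(pair(pair(a, 0), 0), pair(pair(0, a), pair(a, a))), f(pair(pair(a, pair(a, f(pair(0, c), a))), f(pair(c, c), c)), 0))   [R5 at 2.1.1.2.1]
2. pair(pair(pair(pair(a, 0), 0), pair(pair(0, a), pair(a, a))), f(pair(pair(a, pair(a, f(pair(0, c), a))), f(pair(c, c), c)), 0))  →  pair(pair(pair(pair(a, 0), 0), pair(pair(0, a), pair(a, a))), f(pair(pair(a, pair(a, a)), f(pair(c, c), c)), 0))   [R5 at 2.1.1.2.2]
3. pair(pair(pair(pair(a, 0), 0), pair(pair(0, a), pair(a, a))), f(pair(pair(a, pair(a, a)), f(pair(c, c), c)), 0))  →  pair(pair(pair(pair(a, 0), 0), pair(pair(0, a), pair(a, a))), f(pair(pair(a, pair(a, a)), c), 0))   [R5 at 2.1.2]
4. pair(pair(pair(pair(a, 0), 0), pair(pair(0, a), pair(a, a))), f(pair(pair(a, pair(a, a)), c), 0))  →  pair(pair(pair(pair(a, 0), 0), pair(pair(0, a), pair(a, a))), 0)   [R5 at 2]

Reduce t₂ = f(pair(f(pair(a, f(pair(pair(pair(c, c), pair(c, a)), c), c)), c), f(f(pair(a, c), pair(c, f(pair(c, c), c))), c)), c):
1. f(pair(f(pair(a, f(pair(pair(pair(c, c), pair(c, a)), c), c)), c), f(f(pair(a, c), pair(c, f(pair(c, c), c))), c)), c)  →  f(pair(f(pair(a, c), c), f(f(pair(a, c), pair(c, f(pair(c, c), c))), c)), c)   [R5 at 1.1.1.2]
2. f(pair(f(pair(a, c), c), f(f(pair(a, c), pair(c, f(pair(c, c), c))), c)), c)  →  f(pair(c, f(f(pair(a, c), pair(c, f(pair(c, c), c))), c)), c)   [R5 at 1.1]
3. f(pair(c, f(f(pair(a, c), pair(c, f(pair(c, c), c))), c)), c)  →  f(pair(c, f(pair(c, f(pair(c, c), c)), c)), c)   [R5 at 1.2.1]
4. f(pair(c, f(pair(c, f(pair(c, c), c)), c)), c)  →  f(pair(c, f(pair(c, c), c)), c)   [R5 at 1.2.1.2]
5. f(pair(c, f(pair(c, c), c)), c)  →  f(pair(c, c), c)   [R5 at 1.2]
6. f(pair(c, c), c)  →  c   [R5 at ε]

no — NF(t₁) = pair(pair(pair(pair(a, 0), 0), pair(pair(0, a), pair(a, a))), 0), NF(t₂) = c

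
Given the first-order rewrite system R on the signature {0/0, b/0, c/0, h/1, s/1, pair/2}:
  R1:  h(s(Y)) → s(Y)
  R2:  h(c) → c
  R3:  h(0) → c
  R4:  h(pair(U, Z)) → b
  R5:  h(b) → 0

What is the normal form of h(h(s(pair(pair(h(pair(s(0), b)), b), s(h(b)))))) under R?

s(pair(pair(b, b), s(0)))

1. h(h(s(pair(pair(h(pair(s(0), b)), b), s(h(b))))))  →  h(s(pair(pair(h(pair(s(0), b)), b), s(h(b)))))   [R1 at 1]
2. h(s(pair(pair(h(pair(s(0), b)), b), s(h(b)))))  →  s(pair(pair(h(pair(s(0), b)), b), s(h(b))))   [R1 at ε]
3. s(pair(pair(h(pair(s(0), b)), b), s(h(b))))  →  s(pair(pair(b, b), s(h(b))))   [R4 at 1.1.1]
4. s(pair(pair(b, b), s(h(b))))  →  s(pair(pair(b, b), s(0)))   [R5 at 1.2.1]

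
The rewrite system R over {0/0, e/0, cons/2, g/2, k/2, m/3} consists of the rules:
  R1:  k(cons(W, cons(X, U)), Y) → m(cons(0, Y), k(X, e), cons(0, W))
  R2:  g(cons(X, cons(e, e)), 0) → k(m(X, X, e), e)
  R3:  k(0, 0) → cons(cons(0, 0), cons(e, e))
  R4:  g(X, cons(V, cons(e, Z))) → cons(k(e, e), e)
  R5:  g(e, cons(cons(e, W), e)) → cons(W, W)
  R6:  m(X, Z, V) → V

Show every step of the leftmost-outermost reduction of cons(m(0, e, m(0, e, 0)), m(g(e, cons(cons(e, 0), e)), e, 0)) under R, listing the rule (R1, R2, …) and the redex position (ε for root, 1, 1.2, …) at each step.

cons(0, 0)

1. cons(m(0, e, m(0, e, 0)), m(g(e, cons(cons(e, 0), e)), e, 0))  →  cons(m(0, e, 0), m(g(e, cons(cons(e, 0), e)), e, 0))   [R6 at 1]
2. cons(m(0, e, 0), m(g(e, cons(cons(e, 0), e)), e, 0))  →  cons(0, m(g(e, cons(cons(e, 0), e)), e, 0))   [R6 at 1]
3. cons(0, m(g(e, cons(cons(e, 0), e)), e, 0))  →  cons(0, 0)   [R6 at 2]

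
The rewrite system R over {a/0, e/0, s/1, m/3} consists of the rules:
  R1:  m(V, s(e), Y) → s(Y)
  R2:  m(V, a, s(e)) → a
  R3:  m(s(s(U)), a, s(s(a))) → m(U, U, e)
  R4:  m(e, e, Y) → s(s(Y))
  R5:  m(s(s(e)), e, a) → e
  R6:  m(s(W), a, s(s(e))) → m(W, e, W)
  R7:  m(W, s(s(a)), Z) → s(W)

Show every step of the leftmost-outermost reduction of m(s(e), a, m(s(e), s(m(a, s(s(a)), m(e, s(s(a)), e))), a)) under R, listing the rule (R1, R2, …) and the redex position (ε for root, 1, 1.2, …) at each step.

s(s(e))

1. m(s(e), a, m(s(e), s(m(a, s(s(a)), m(e, s(s(a)), e))), a))  →  m(s(e), a, m(s(e), s(s(a)), a))   [R7 at 3.2.1]
2. m(s(e), a, m(s(e), s(s(a)), a))  →  m(s(e), a, s(s(e)))   [R7 at 3]
3. m(s(e), a, s(s(e)))  →  m(e, e, e)   [R6 at ε]
4. m(e, e, e)  →  s(s(e))   [R4 at ε]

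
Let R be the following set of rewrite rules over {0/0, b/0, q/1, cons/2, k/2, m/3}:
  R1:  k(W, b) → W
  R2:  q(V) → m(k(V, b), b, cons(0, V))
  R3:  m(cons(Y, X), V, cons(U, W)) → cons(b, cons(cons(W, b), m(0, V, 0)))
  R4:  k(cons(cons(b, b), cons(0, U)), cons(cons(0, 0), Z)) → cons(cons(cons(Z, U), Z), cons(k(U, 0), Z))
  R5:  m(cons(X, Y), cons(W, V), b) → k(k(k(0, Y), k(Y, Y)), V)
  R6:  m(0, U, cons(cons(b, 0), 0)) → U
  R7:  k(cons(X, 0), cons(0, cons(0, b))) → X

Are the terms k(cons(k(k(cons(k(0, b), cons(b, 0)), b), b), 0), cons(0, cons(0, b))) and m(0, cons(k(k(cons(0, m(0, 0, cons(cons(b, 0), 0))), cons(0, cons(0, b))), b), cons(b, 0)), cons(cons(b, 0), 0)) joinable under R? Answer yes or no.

Reduce t₁ = k(cons(k(k(cons(k(0, b), cons(b, 0)), b), b), 0), cons(0, cons(0, b))):
1. k(cons(k(k(cons(k(0, b), cons(b, 0)), b), b), 0), cons(0, cons(0, b)))  →  k(k(cons(k(0, b), cons(b, 0)), b), b)   [R7 at ε]
2. k(k(cons(k(0, b), cons(b, 0)), b), b)  →  k(cons(k(0, b), cons(b, 0)), b)   [R1 at ε]
3. k(cons(k(0, b), cons(b, 0)), b)  →  cons(k(0, b), cons(b, 0))   [R1 at ε]
4. cons(k(0, b), cons(b, 0))  →  cons(0, cons(b, 0))   [R1 at 1]

Reduce t₂ = m(0, cons(k(k(cons(0, m(0, 0, cons(cons(b, 0), 0))), cons(0, cons(0, b))), b), cons(b, 0)), cons(cons(b, 0), 0)):
1. m(0, cons(k(k(cons(0, m(0, 0, cons(cons(b, 0), 0))), cons(0, cons(0, b))), b), cons(b, 0)), cons(cons(b, 0), 0))  →  cons(k(k(cons(0, m(0, 0, cons(cons(b, 0), 0))), cons(0, cons(0, b))), b), cons(b, 0))   [R6 at ε]
2. cons(k(k(cons(0, m(0, 0, cons(cons(b, 0), 0))), cons(0, cons(0, b))), b), cons(b, 0))  →  cons(k(cons(0, m(0, 0, cons(cons(b, 0), 0))), cons(0, cons(0, b))), cons(b, 0))   [R1 at 1]
3. cons(k(cons(0, m(0, 0, cons(cons(b, 0), 0))), cons(0, cons(0, b))), cons(b, 0))  →  cons(k(cons(0, 0), cons(0, cons(0, b))), cons(b, 0))   [R6 at 1.1.2]
4. cons(k(cons(0, 0), cons(0, cons(0, b))), cons(b, 0))  →  cons(0, cons(b, 0))   [R7 at 1]

yes — NF(t₁) = cons(0, cons(b, 0)), NF(t₂) = cons(0, cons(b, 0))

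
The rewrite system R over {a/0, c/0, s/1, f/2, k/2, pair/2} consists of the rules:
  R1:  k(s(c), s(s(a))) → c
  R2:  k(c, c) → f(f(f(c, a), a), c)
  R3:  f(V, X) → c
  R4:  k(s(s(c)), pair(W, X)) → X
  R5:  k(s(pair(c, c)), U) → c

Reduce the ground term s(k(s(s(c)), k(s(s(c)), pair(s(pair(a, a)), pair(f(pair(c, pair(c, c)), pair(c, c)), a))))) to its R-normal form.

s(a)

1. s(k(s(s(c)), k(s(s(c)), pair(s(pair(a, a)), pair(f(pair(c, pair(c, c)), pair(c, c)), a)))))  →  s(k(s(s(c)), pair(f(pair(c, pair(c, c)), pair(c, c)), a)))   [R4 at 1.2]
2. s(k(s(s(c)), pair(f(pair(c, pair(c, c)), pair(c, c)), a)))  →  s(a)   [R4 at 1]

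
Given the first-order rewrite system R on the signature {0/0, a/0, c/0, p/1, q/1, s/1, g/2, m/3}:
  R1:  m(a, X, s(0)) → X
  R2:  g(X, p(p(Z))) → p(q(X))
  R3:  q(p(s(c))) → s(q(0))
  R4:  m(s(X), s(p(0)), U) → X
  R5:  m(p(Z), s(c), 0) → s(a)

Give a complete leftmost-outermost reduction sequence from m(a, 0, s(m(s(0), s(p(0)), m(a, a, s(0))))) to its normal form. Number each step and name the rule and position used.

1. m(a, 0, s(m(s(0), s(p(0)), m(a, a, s(0)))))  →  m(a, 0, s(0))   [R4 at 3.1]
2. m(a, 0, s(0))  →  0   [R1 at ε]

0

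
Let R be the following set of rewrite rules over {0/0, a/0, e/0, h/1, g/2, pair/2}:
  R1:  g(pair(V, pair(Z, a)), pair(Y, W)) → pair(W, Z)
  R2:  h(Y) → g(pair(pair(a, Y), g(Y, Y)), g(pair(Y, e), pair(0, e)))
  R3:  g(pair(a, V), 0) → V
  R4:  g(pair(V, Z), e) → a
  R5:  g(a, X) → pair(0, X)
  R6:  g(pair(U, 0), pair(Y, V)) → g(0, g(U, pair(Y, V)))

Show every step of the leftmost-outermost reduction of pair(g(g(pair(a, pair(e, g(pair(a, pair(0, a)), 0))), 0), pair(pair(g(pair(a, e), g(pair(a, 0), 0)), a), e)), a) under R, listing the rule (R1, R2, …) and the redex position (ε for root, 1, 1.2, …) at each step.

1. pair(g(g(pair(a, pair(e, g(pair(a, pair(0, a)), 0))), 0), pair(pair(g(pair(a, e), g(pair(a, 0), 0)), a), e)), a)  →  pair(g(pair(e, g(pair(a, pair(0, a)), 0)), pair(pair(g(pair(a, e), g(pair(a, 0), 0)), a), e)), a)   [R3 at 1.1]
2. pair(g(pair(e, g(pair(a, pair(0, a)), 0)), pair(pair(g(pair(a, e), g(pair(a, 0), 0)), a), e)), a)  →  pair(g(pair(e, pair(0, a)), pair(pair(g(pair(a, e), g(pair(a, 0), 0)), a), e)), a)   [R3 at 1.1.2]
3. pair(g(pair(e, pair(0, a)), pair(pair(g(pair(a, e), g(pair(a, 0), 0)), a), e)), a)  →  pair(pair(e, 0), a)   [R1 at 1]

pair(pair(e, 0), a)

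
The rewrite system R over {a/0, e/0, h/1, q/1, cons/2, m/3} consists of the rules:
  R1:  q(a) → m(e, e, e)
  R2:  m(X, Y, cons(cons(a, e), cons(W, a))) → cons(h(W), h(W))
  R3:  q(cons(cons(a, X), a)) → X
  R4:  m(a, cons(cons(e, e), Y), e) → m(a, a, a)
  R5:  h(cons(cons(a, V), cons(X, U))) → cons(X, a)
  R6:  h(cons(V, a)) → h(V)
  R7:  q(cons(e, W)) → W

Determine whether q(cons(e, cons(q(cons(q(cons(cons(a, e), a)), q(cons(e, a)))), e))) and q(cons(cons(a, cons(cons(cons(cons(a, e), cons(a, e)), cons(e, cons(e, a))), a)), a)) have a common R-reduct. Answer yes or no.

Reduce t₁ = q(cons(e, cons(q(cons(q(cons(cons(a, e), a)), q(cons(e, a)))), e))):
1. q(cons(e, cons(q(cons(q(cons(cons(a, e), a)), q(cons(e, a)))), e)))  →  cons(q(cons(q(cons(cons(a, e), a)), q(cons(e, a)))), e)   [R7 at ε]
2. cons(q(cons(q(cons(cons(a, e), a)), q(cons(e, a)))), e)  →  cons(q(cons(e, q(cons(e, a)))), e)   [R3 at 1.1.1]
3. cons(q(cons(e, q(cons(e, a)))), e)  →  cons(q(cons(e, a)), e)   [R7 at 1]
4. cons(q(cons(e, a)), e)  →  cons(a, e)   [R7 at 1]

Reduce t₂ = q(cons(cons(a, cons(cons(cons(cons(a, e), cons(a, e)), cons(e, cons(e, a))), a)), a)):
1. q(cons(cons(a, cons(cons(cons(cons(a, e), cons(a, e)), cons(e, cons(e, a))), a)), a))  →  cons(cons(cons(cons(a, e), cons(a, e)), cons(e, cons(e, a))), a)   [R3 at ε]

no — NF(t₁) = cons(a, e), NF(t₂) = cons(cons(cons(cons(a, e), cons(a, e)), cons(e, cons(e, a))), a)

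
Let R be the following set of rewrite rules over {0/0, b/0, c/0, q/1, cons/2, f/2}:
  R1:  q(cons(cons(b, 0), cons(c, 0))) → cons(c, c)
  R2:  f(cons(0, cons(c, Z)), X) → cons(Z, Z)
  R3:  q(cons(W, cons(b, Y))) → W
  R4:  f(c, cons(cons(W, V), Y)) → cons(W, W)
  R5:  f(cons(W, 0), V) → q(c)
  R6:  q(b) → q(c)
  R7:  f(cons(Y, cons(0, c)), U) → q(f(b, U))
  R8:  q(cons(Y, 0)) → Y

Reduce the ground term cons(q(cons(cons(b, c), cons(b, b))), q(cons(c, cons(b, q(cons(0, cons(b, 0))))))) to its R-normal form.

cons(cons(b, c), c)

1. cons(q(cons(cons(b, c), cons(b, b))), q(cons(c, cons(b, q(cons(0, cons(b, 0)))))))  →  cons(cons(b, c), q(cons(c, cons(b, q(cons(0, cons(b, 0)))))))   [R3 at 1]
2. cons(cons(b, c), q(cons(c, cons(b, q(cons(0, cons(b, 0)))))))  →  cons(cons(b, c), c)   [R3 at 2]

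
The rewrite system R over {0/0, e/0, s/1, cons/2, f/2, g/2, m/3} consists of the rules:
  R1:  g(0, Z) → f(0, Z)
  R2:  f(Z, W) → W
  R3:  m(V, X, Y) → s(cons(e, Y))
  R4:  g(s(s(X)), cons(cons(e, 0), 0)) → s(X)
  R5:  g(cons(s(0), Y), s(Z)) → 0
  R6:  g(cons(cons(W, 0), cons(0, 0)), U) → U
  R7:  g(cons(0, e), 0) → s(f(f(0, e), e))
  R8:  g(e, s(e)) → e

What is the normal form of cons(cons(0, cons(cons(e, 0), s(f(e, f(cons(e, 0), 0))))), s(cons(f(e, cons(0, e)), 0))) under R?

1. cons(cons(0, cons(cons(e, 0), s(f(e, f(cons(e, 0), 0))))), s(cons(f(e, cons(0, e)), 0)))  →  cons(cons(0, cons(cons(e, 0), s(f(cons(e, 0), 0)))), s(cons(f(e, cons(0, e)), 0)))   [R2 at 1.2.2.1]
2. cons(cons(0, cons(cons(e, 0), s(f(cons(e, 0), 0)))), s(cons(f(e, cons(0, e)), 0)))  →  cons(cons(0, cons(cons(e, 0), s(0))), s(cons(f(e, cons(0, e)), 0)))   [R2 at 1.2.2.1]
3. cons(cons(0, cons(cons(e, 0), s(0))), s(cons(f(e, cons(0, e)), 0)))  →  cons(cons(0, cons(cons(e, 0), s(0))), s(cons(cons(0, e), 0)))   [R2 at 2.1.1]

cons(cons(0, cons(cons(e, 0), s(0))), s(cons(cons(0, e), 0)))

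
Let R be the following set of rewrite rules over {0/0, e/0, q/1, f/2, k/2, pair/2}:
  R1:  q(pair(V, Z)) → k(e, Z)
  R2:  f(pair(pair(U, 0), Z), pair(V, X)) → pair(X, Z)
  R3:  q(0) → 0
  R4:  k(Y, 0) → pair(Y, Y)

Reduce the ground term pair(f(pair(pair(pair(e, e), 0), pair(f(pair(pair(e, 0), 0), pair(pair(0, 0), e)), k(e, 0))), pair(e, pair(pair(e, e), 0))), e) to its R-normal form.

pair(pair(pair(pair(e, e), 0), pair(pair(e, 0), pair(e, e))), e)

1. pair(f(pair(pair(pair(e, e), 0), pair(f(pair(pair(e, 0), 0), pair(pair(0, 0), e)), k(e, 0))), pair(e, pair(pair(e, e), 0))), e)  →  pair(pair(pair(pair(e, e), 0), pair(f(pair(pair(e, 0), 0), pair(pair(0, 0), e)), k(e, 0))), e)   [R2 at 1]
2. pair(pair(pair(pair(e, e), 0), pair(f(pair(pair(e, 0), 0), pair(pair(0, 0), e)), k(e, 0))), e)  →  pair(pair(pair(pair(e, e), 0), pair(pair(e, 0), k(e, 0))), e)   [R2 at 1.2.1]
3. pair(pair(pair(pair(e, e), 0), pair(pair(e, 0), k(e, 0))), e)  →  pair(pair(pair(pair(e, e), 0), pair(pair(e, 0), pair(e, e))), e)   [R4 at 1.2.2]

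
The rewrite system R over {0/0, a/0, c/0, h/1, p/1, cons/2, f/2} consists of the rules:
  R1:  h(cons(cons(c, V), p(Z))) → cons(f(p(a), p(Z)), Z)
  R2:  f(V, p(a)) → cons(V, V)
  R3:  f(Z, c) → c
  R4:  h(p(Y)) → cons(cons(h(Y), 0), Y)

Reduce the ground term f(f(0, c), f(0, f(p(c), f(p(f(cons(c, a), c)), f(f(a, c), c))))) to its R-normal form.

1. f(f(0, c), f(0, f(p(c), f(p(f(cons(c, a), c)), f(f(a, c), c)))))  →  f(c, f(0, f(p(c), f(p(f(cons(c, a), c)), f(f(a, c), c)))))   [R3 at 1]
2. f(c, f(0, f(p(c), f(p(f(cons(c, a), c)), f(f(a, c), c)))))  →  f(c, f(0, f(p(c), f(p(c), f(f(a, c), c)))))   [R3 at 2.2.2.1.1]
3. f(c, f(0, f(p(c), f(p(c), f(f(a, c), c)))))  →  f(c, f(0, f(p(c), f(p(c), c))))   [R3 at 2.2.2.2]
4. f(c, f(0, f(p(c), f(p(c), c))))  →  f(c, f(0, f(p(c), c)))   [R3 at 2.2.2]
5. f(c, f(0, f(p(c), c)))  →  f(c, f(0, c))   [R3 at 2.2]
6. f(c, f(0, c))  →  f(c, c)   [R3 at 2]
7. f(c, c)  →  c   [R3 at ε]

c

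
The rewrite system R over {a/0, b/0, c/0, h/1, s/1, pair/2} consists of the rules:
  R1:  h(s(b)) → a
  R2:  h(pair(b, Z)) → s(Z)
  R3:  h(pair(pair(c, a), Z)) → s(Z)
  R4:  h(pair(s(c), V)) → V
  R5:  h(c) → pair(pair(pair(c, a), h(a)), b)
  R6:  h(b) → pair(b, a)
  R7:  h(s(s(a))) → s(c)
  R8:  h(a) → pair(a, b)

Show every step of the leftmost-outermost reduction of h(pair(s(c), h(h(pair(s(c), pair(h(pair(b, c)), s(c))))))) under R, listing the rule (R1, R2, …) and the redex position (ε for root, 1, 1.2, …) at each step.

1. h(pair(s(c), h(h(pair(s(c), pair(h(pair(b, c)), s(c)))))))  →  h(h(pair(s(c), pair(h(pair(b, c)), s(c)))))   [R4 at ε]
2. h(h(pair(s(c), pair(h(pair(b, c)), s(c)))))  →  h(pair(h(pair(b, c)), s(c)))   [R4 at 1]
3. h(pair(h(pair(b, c)), s(c)))  →  h(pair(s(c), s(c)))   [R2 at 1.1]
4. h(pair(s(c), s(c)))  →  s(c)   [R4 at ε]

s(c)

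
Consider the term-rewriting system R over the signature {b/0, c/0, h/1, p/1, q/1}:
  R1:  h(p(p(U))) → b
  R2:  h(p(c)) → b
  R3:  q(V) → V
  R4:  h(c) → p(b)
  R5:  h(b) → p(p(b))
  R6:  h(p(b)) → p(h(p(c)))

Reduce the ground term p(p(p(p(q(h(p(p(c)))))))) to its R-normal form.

1. p(p(p(p(q(h(p(p(c))))))))  →  p(p(p(p(h(p(p(c)))))))   [R3 at 1.1.1.1]
2. p(p(p(p(h(p(p(c)))))))  →  p(p(p(p(b))))   [R1 at 1.1.1.1]

p(p(p(p(b))))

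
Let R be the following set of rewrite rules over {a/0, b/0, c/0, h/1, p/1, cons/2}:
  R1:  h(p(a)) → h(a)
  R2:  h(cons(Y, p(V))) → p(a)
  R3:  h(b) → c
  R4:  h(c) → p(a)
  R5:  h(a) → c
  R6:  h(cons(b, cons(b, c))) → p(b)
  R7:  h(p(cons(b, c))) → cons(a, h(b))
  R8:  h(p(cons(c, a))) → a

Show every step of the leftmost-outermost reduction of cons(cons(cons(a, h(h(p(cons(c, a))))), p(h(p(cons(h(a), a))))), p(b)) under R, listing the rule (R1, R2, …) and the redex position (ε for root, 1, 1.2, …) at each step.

1. cons(cons(cons(a, h(h(p(cons(c, a))))), p(h(p(cons(h(a), a))))), p(b))  →  cons(cons(cons(a, h(a)), p(h(p(cons(h(a), a))))), p(b))   [R8 at 1.1.2.1]
2. cons(cons(cons(a, h(a)), p(h(p(cons(h(a), a))))), p(b))  →  cons(cons(cons(a, c), p(h(p(cons(h(a), a))))), p(b))   [R5 at 1.1.2]
3. cons(cons(cons(a, c), p(h(p(cons(h(a), a))))), p(b))  →  cons(cons(cons(a, c), p(h(p(cons(c, a))))), p(b))   [R5 at 1.2.1.1.1.1]
4. cons(cons(cons(a, c), p(h(p(cons(c, a))))), p(b))  →  cons(cons(cons(a, c), p(a)), p(b))   [R8 at 1.2.1]

cons(cons(cons(a, c), p(a)), p(b))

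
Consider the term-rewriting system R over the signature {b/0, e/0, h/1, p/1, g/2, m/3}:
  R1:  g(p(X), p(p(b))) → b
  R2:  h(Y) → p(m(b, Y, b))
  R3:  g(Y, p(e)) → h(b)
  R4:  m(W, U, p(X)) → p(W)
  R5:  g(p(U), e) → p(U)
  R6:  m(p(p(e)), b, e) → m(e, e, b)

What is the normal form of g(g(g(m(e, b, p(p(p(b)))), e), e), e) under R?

p(e)

1. g(g(g(m(e, b, p(p(p(b)))), e), e), e)  →  g(g(g(p(e), e), e), e)   [R4 at 1.1.1]
2. g(g(g(p(e), e), e), e)  →  g(g(p(e), e), e)   [R5 at 1.1]
3. g(g(p(e), e), e)  →  g(p(e), e)   [R5 at 1]
4. g(p(e), e)  →  p(e)   [R5 at ε]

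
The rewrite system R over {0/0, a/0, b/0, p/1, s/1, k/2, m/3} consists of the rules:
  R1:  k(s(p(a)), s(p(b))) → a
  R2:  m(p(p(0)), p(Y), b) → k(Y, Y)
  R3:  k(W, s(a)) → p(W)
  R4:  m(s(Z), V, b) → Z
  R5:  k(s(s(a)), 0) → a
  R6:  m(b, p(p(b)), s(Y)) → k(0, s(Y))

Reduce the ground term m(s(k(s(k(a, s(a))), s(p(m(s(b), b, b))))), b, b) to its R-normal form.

a

1. m(s(k(s(k(a, s(a))), s(p(m(s(b), b, b))))), b, b)  →  k(s(k(a, s(a))), s(p(m(s(b), b, b))))   [R4 at ε]
2. k(s(k(a, s(a))), s(p(m(s(b), b, b))))  →  k(s(p(a)), s(p(m(s(b), b, b))))   [R3 at 1.1]
3. k(s(p(a)), s(p(m(s(b), b, b))))  →  k(s(p(a)), s(p(b)))   [R4 at 2.1.1]
4. k(s(p(a)), s(p(b)))  →  a   [R1 at ε]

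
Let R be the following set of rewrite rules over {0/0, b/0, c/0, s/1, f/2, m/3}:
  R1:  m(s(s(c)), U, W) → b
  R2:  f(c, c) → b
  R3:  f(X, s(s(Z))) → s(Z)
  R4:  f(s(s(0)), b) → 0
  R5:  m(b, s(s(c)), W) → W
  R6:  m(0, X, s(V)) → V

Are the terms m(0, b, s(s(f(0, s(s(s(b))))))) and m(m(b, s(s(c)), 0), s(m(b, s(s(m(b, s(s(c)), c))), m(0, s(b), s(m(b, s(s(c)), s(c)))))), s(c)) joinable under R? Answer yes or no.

no — NF(t₁) = s(s(s(b))), NF(t₂) = c

Reduce t₁ = m(0, b, s(s(f(0, s(s(s(b))))))):
1. m(0, b, s(s(f(0, s(s(s(b)))))))  →  s(f(0, s(s(s(b)))))   [R6 at ε]
2. s(f(0, s(s(s(b)))))  →  s(s(s(b)))   [R3 at 1]

Reduce t₂ = m(m(b, s(s(c)), 0), s(m(b, s(s(m(b, s(s(c)), c))), m(0, s(b), s(m(b, s(s(c)), s(c)))))), s(c)):
1. m(m(b, s(s(c)), 0), s(m(b, s(s(m(b, s(s(c)), c))), m(0, s(b), s(m(b, s(s(c)), s(c)))))), s(c))  →  m(0, s(m(b, s(s(m(b, s(s(c)), c))), m(0, s(b), s(m(b, s(s(c)), s(c)))))), s(c))   [R5 at 1]
2. m(0, s(m(b, s(s(m(b, s(s(c)), c))), m(0, s(b), s(m(b, s(s(c)), s(c)))))), s(c))  →  c   [R6 at ε]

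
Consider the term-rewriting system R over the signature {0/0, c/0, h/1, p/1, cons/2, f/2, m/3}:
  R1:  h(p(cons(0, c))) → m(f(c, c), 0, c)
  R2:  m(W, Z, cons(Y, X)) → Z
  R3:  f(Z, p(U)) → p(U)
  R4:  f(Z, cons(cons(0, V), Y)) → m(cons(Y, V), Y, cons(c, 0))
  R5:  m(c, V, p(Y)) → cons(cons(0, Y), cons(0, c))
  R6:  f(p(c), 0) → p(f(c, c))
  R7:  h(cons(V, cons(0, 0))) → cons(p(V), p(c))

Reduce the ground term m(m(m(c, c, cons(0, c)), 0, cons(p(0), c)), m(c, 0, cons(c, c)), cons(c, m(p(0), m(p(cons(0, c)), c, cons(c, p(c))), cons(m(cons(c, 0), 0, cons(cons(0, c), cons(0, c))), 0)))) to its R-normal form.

1. m(m(m(c, c, cons(0, c)), 0, cons(p(0), c)), m(c, 0, cons(c, c)), cons(c, m(p(0), m(p(cons(0, c)), c, cons(c, p(c))), cons(m(cons(c, 0), 0, cons(cons(0, c), cons(0, c))), 0))))  →  m(c, 0, cons(c, c))   [R2 at ε]
2. m(c, 0, cons(c, c))  →  0   [R2 at ε]

0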